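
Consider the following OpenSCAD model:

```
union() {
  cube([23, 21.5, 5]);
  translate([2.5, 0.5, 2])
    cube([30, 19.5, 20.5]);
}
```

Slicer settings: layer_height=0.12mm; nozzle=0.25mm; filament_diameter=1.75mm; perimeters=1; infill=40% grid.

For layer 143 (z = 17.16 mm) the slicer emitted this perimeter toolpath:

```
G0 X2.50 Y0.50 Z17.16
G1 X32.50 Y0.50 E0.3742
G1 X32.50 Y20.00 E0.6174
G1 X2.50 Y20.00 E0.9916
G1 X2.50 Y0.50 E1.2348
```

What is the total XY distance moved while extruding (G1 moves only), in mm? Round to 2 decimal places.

99.00 mm

Sum the Euclidean lengths of each G1 segment: total = 99.00 mm.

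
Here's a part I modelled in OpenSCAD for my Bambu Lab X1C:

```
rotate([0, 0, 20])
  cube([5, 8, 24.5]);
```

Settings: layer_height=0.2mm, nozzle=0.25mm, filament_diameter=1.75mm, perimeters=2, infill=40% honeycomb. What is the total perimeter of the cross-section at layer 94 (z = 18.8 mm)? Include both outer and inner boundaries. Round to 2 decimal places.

26.00 mm

At z = 18.8 mm: the cube (footprint 5×8) is included at this height (perimeter 26.00 mm); (rotated 20° about Z; rotation is an isometry so areas/perimeters/island counts are preserved). Overall, the cross-section is a single solid region. Total boundary length (outer) = 26.00 mm.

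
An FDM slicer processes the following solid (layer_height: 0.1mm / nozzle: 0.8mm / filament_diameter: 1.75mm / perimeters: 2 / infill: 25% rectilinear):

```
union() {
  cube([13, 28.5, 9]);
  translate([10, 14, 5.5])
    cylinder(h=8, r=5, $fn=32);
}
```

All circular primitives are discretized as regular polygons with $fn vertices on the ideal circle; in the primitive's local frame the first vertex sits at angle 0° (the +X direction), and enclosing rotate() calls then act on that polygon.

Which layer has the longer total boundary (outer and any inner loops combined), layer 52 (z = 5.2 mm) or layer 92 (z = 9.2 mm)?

layer 52 (z = 5.2 mm)

Layer 52 (z = 5.2): the cube is present — its section is the full 13×28.5 rectangle (perimeter 83.00 mm); the cylinder at (10, 14) is not intersected at this z (z outside [5.5, 13.5]); Combining (union): only the 13×28.5 cube is present, so the union is just that shape — boundary = 83.00 mm. So its perimeter = 83.00 mm. Layer 92 (z = 9.2): the cube does not reach this height (z outside [0, 9]); the r=5 cylinder at (10, 14) contributes a regular 32-gon of circumradius 5 (perimeter = 2·32·5.000·sin(180°/32) = 31.37 mm); Combining (union): only the r=5 cylinder at (10, 14) is present, so the union is just that shape — boundary = 31.37 mm. So its perimeter = 31.37 mm. Layer 52 is larger (83.00 vs 31.37 mm).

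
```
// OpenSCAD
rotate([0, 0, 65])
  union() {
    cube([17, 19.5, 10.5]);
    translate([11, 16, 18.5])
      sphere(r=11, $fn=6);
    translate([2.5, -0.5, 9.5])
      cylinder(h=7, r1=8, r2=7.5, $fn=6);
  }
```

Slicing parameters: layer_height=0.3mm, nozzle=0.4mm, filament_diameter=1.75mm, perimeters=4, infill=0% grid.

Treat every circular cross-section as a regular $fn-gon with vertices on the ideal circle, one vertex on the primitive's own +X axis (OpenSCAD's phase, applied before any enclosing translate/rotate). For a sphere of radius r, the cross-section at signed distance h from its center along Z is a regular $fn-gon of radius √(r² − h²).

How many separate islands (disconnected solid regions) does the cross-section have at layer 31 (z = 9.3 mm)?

At z = 9.3 mm: the 17×19.5 cube contributes its full rectangle; the r=11 sphere at (11, 16) contributes a regular 6-gon of circumradius √(11²−9.2²) = 6.030; the cone at (2.5, -0.5) does not reach this height (z outside [9.5, 16.5]); Combining (union): the regions partially overlap (shared area 82.37 mm²), so overlapping operands fuse into one piece — 1 connected region; (rotated 65° about Z; rotation is an isometry so areas/perimeters/island counts are preserved). Overall, the cross-section is a single solid region. Island count = 1.

1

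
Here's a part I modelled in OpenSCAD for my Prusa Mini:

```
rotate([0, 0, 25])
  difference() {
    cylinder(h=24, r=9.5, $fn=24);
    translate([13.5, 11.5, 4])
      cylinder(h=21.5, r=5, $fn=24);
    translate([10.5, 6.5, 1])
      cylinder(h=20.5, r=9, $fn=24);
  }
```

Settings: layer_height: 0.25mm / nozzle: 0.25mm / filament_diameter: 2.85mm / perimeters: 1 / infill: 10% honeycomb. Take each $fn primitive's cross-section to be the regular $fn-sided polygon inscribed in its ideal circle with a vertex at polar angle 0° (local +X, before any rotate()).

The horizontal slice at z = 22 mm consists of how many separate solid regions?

At z = 22 mm: the cylinder: section is a regular 24-gon, circumradius r=9.5; the r=5 cylinder at (13.5, 11.5) gives a regular 24-gon of circumradius 5 (constant along its height); the cylinder at (10.5, 6.5) is absent (z outside [1, 21.5]); Taking the first minus the rest: starting from the r=9.5 cylinder, the r=5 cylinder at (13.5, 11.5) misses the remaining region (no effect) — 1 connected region; (rotated 25° about Z; rotation is an isometry so areas/perimeters/island counts are preserved). The result has 1 disconnected region.

1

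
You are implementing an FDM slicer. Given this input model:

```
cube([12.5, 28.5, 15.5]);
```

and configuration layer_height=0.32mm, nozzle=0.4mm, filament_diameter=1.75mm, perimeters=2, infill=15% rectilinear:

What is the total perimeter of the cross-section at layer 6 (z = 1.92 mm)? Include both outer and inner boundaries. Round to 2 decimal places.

At z = 1.92 mm: the cube (footprint 12.5×28.5) is included at this height (perimeter 82.00 mm). Overall, the cross-section is a single solid region. Total boundary length (outer) = 82.00 mm.

82.00 mm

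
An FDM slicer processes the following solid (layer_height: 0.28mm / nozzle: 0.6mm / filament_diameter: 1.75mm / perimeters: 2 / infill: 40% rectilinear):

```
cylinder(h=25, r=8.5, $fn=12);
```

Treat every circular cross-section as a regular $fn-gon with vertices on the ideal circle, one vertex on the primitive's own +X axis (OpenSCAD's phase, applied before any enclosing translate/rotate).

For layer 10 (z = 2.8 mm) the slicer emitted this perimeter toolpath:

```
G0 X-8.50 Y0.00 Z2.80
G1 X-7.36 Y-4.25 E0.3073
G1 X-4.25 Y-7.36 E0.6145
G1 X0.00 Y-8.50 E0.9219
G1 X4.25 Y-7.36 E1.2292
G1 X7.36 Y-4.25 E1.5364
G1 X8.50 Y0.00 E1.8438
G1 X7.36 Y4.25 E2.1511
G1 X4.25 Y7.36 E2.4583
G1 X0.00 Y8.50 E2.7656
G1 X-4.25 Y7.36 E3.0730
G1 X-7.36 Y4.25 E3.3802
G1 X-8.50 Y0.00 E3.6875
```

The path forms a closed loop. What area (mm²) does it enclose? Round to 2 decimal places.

Apply the shoelace formula to the sequence of (X, Y) vertices; enclosed area = 216.71 mm².

216.71 mm²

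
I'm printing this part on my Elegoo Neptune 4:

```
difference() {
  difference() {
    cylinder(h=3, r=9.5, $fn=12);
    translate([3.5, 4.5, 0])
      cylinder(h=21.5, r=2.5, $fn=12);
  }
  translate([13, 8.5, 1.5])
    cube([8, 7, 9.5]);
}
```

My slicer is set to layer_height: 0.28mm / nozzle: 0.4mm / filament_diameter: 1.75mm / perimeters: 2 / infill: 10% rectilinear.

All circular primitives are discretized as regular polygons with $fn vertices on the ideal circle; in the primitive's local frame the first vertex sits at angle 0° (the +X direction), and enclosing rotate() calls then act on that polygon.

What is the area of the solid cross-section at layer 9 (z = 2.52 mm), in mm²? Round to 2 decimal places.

252.00 mm²

At z = 2.52 mm: the r=9.5 cylinder contributes a regular 12-gon of circumradius 9.5 (area = (12/2)·9.500²·sin(360°/12) = 270.75 mm²); the r=2.5 cylinder at (3.5, 4.5) contributes a regular 12-gon of circumradius 2.5 (area = (12/2)·2.500²·sin(360°/12) = 18.75 mm²); Subtracting the remaining from the first: starting from the r=9.5 cylinder (270.75 mm²), the r=2.5 cylinder at (3.5, 4.5) lies wholly inside it (removes its full 18.75 mm² and its 15.53 mm outline becomes a hole wall) — area = 252.00 mm²; the 8×7 cube at (13, 8.5) contributes its full rectangle (area 56.00 mm²); Taking the first minus the rest: starting from the result so far (252.00 mm²), the 8×7 cube at (13, 8.5) misses the remaining region (no effect) — area = 252.00 mm². Overall, the cross-section is one region with 1 hole. Net area = 252.00 mm².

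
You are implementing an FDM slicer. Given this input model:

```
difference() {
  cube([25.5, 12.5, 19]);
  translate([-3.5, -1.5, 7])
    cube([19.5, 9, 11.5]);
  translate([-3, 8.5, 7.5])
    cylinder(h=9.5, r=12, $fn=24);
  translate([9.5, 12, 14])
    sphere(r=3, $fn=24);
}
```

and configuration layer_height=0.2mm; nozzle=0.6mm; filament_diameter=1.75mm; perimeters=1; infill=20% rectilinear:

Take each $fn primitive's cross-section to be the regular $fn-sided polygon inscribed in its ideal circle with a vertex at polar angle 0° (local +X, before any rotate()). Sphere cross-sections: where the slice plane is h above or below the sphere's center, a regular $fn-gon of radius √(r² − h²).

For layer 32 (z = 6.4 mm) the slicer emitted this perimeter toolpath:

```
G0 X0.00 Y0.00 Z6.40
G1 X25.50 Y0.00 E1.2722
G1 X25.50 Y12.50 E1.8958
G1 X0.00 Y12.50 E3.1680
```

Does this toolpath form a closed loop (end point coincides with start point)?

Start point (G0): (0.00, 0.00). End point (last G1): the path does not return to the start — open.

no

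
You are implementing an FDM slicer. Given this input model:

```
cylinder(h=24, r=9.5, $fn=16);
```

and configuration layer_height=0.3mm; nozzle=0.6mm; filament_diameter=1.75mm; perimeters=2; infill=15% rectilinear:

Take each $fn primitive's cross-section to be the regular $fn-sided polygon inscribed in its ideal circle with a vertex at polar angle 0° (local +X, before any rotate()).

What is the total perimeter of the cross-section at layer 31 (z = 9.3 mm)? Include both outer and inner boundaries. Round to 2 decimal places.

At z = 9.3 mm: the r=9.5 cylinder contributes a regular 16-gon of circumradius 9.5 (perimeter = 2·16·9.500·sin(180°/16) = 59.31 mm). Overall, the cross-section is a single solid region. Total boundary length (outer) = 59.31 mm.

59.31 mm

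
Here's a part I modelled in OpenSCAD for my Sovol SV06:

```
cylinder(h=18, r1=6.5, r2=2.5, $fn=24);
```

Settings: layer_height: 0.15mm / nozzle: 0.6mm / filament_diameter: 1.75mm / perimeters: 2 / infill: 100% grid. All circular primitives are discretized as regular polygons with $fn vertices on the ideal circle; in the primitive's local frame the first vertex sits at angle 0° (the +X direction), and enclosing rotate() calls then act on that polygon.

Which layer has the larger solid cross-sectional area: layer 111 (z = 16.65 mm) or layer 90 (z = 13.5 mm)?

layer 90 (z = 13.5 mm)

Layer 111 (z = 16.65): the cone (r1=6.5→r2=2.5) has section circumradius 2.800 here — a regular 24-gon (area = (24/2)·2.800²·sin(360°/24) = 24.35 mm²). So its area = 24.35 mm². Layer 90 (z = 13.5): the cone (r1=6.5→r2=2.5) has section circumradius 3.500 here — a regular 24-gon (area = (24/2)·3.500²·sin(360°/24) = 38.05 mm²). So its area = 38.05 mm². Layer 90 is larger (38.05 vs 24.35 mm²).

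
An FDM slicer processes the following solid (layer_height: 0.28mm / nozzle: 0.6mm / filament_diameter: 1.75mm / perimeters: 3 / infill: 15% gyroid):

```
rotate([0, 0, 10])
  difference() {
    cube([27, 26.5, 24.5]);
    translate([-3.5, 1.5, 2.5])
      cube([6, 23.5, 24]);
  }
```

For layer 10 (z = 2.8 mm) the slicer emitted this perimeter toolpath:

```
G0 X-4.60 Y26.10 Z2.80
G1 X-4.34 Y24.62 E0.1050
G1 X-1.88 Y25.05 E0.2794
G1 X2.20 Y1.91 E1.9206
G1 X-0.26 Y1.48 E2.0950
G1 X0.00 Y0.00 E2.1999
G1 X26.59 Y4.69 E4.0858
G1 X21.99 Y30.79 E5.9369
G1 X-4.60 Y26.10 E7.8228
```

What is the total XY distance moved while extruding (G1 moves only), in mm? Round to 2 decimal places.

112.00 mm

Sum the Euclidean lengths of each G1 segment: total = 112.00 mm.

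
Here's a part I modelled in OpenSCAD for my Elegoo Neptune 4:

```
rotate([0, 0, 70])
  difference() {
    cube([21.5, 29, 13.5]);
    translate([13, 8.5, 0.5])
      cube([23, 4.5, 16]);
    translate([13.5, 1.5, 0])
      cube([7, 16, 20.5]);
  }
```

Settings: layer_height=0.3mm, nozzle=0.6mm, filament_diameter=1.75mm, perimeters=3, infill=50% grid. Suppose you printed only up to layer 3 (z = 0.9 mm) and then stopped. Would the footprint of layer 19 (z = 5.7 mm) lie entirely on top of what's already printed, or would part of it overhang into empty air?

entirely on top

Compare the two slices. At z = 0.9: the 21.5×29 cube contributes its full rectangle (area 623.50 mm²); the 23×4.5 cube at (13, 8.5) contributes its full rectangle (area 103.50 mm²); the 7×16 cube at (13.5, 1.5) contributes its full rectangle (area 112.00 mm²); Taking the first minus the rest: starting from the 21.5×29 cube (623.50 mm²), the 23×4.5 cube at (13, 8.5) partially overlaps it — only the 38.25 mm² overlap (of its 103.50 mm²) is removed, clipping the outline; the 7×16 cube at (13.5, 1.5) partially overlaps it — only the 80.50 mm² overlap (of its 112.00 mm²) is removed, clipping the outline — area = 504.75 mm²; (rotated 70° about Z; rotation is an isometry so areas/perimeters/island counts are preserved). At z = 5.7: the cube (footprint 21.5×29) is included at this height (area 623.50 mm²); the 23×4.5 cube at (13, 8.5) contributes its full rectangle (area 103.50 mm²); the 7×16 cube at (13.5, 1.5) contributes its full rectangle (area 112.00 mm²); Taking the first minus the rest: starting from the 21.5×29 cube (623.50 mm²), the 23×4.5 cube at (13, 8.5) partially overlaps it — only the 38.25 mm² overlap (of its 103.50 mm²) is removed, clipping the outline; the 7×16 cube at (13.5, 1.5) partially overlaps it — only the 80.50 mm² overlap (of its 112.00 mm²) is removed, clipping the outline — area = 504.75 mm²; (rotated 70° about Z; rotation is an isometry so areas/perimeters/island counts are preserved). Checking containment: the cross-section at z = 5.7 is a subset of the cross-section at z = 0.9.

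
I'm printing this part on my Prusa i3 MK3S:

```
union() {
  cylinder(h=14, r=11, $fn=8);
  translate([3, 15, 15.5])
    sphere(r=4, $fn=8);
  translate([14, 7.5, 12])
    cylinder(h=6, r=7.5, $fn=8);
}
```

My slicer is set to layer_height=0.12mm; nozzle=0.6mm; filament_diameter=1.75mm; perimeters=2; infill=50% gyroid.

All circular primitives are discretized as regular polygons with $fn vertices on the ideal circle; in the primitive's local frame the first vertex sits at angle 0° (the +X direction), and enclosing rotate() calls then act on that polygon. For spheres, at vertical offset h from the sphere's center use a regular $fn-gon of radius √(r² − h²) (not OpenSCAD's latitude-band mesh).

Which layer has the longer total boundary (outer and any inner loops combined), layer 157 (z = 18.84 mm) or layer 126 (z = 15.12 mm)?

Layer 157 (z = 18.84): the cylinder is not intersected at this z (z outside [0, 14]); the r=4 sphere at (3, 15) slices to a regular 8-gon of circumradius 2.201 (√(r²−h²) with h=3.34 from center) (perimeter = 2·8·2.201·sin(180°/8) = 13.48 mm); the cylinder at (14, 7.5) does not reach this height (z outside [12, 18]); Merging all regions: only the r=4 sphere at (3, 15) is present, so the union is just that shape — boundary = 13.48 mm. So its perimeter = 13.48 mm. Layer 126 (z = 15.12): the cylinder is absent (z outside [0, 14]); the r=4 sphere at (3, 15) contributes a regular 8-gon of circumradius √(4²−0.38²) = 3.982 (perimeter = 2·8·3.982·sin(180°/8) = 24.38 mm); the r=7.5 cylinder at (14, 7.5) gives a regular 8-gon of circumradius 7.5 (constant along its height) (perimeter = 2·8·7.500·sin(180°/8) = 45.92 mm); Merging all regions: the 2 present regions are separate (no shared area or edge), so areas and boundary lengths simply add and each stays a separate island — boundary = 70.30 mm. So its perimeter = 70.30 mm. Layer 126 is larger (70.30 vs 13.48 mm).

layer 126 (z = 15.12 mm)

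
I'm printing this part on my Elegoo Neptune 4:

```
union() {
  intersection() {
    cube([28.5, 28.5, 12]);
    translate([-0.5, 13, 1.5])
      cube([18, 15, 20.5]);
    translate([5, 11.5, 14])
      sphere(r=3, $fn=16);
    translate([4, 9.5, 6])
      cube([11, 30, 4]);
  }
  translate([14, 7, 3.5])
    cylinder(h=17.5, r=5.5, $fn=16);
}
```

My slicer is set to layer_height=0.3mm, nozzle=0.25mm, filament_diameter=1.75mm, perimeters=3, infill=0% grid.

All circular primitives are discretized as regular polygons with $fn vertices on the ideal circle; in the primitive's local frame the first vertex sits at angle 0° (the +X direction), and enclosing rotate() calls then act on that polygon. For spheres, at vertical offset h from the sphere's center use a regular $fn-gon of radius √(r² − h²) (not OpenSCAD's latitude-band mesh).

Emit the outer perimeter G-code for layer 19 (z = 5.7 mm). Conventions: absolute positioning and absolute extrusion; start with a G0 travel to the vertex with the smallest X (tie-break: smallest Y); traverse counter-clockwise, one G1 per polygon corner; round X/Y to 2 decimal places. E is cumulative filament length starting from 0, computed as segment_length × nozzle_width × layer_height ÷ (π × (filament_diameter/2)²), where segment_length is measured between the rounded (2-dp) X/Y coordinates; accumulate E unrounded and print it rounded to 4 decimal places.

G0 X8.50 Y7.00 Z5.70
G1 X8.92 Y4.90 E0.0668
G1 X10.11 Y3.11 E0.1338
G1 X11.90 Y1.92 E0.2008
G1 X14.00 Y1.50 E0.2676
G1 X16.10 Y1.92 E0.3344
G1 X17.89 Y3.11 E0.4014
G1 X19.08 Y4.90 E0.4684
G1 X19.50 Y7.00 E0.5352
G1 X19.08 Y9.10 E0.6020
G1 X17.89 Y10.89 E0.6690
G1 X16.10 Y12.08 E0.7360
G1 X14.00 Y12.50 E0.8028
G1 X11.90 Y12.08 E0.8696
G1 X10.11 Y10.89 E0.9366
G1 X8.92 Y9.10 E1.0036
G1 X8.50 Y7.00 E1.0704

At z = 5.7 mm: the cube (footprint 28.5×28.5) is included at this height; the 18×15 cube at (-0.5, 13) contributes its full rectangle; the sphere at (5, 11.5) does not reach this height (|z−center|=8.300 > r=3); the cube at (4, 9.5) does not reach this height (z outside [6, 10]); After intersecting: at least one operand is absent at this height, so nothing remains; the r=5.5 cylinder at (14, 7) gives a regular 16-gon of circumradius 5.5 (constant along its height); Taking the union: only the r=5.5 cylinder at (14, 7) is present, so the union is just that shape — 1 connected region. The outline is a single polygon with 16 vertices. Extrusion per mm of travel: 0.25 × 0.3 / (π × 0.875²) = 0.031181. Accumulating E over each segment gives final E = 1.0704.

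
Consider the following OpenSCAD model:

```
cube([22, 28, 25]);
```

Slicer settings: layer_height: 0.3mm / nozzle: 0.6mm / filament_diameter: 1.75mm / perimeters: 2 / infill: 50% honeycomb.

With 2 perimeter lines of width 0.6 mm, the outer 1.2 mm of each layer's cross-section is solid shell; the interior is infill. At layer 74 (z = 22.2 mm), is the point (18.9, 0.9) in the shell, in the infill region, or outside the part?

shell

At z = 22.2 mm: the cube (footprint 22×28) is included at this height. Overall, the cross-section is a single solid region. The nearest boundary edge runs (0.00, 0.00)→(22.00, 0.00); distance from the point to it = 0.90 mm. The point is inside the cross-section, 0.90 mm from the nearest boundary — within the 1.2 mm shell band (2 × 0.6).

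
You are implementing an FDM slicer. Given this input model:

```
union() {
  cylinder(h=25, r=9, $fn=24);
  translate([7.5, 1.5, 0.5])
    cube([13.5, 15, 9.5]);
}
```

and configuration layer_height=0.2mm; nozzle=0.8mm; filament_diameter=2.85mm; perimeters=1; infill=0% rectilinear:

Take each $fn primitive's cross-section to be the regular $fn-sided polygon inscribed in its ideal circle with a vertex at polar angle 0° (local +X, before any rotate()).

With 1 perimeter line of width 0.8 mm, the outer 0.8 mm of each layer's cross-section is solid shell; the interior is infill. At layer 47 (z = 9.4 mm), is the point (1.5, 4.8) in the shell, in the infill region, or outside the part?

At z = 9.4 mm: the cylinder: section is a regular 24-gon, circumradius r=9; the 13.5×15 cube at (7.5, 1.5) contributes its full rectangle; Merging all regions: the regions partially overlap (shared area 2.71 mm²), so overlapping operands fuse into one piece — 1 connected region. Overall, the cross-section is a single solid region. The nearest boundary edge runs (2.33, 8.69)→(4.50, 7.79); distance from the point to it = 3.91 mm. The point is inside the cross-section and 3.91 mm from the nearest boundary — more than the 0.8 mm shell width (1 × 0.8), so it's in the infill interior.

infill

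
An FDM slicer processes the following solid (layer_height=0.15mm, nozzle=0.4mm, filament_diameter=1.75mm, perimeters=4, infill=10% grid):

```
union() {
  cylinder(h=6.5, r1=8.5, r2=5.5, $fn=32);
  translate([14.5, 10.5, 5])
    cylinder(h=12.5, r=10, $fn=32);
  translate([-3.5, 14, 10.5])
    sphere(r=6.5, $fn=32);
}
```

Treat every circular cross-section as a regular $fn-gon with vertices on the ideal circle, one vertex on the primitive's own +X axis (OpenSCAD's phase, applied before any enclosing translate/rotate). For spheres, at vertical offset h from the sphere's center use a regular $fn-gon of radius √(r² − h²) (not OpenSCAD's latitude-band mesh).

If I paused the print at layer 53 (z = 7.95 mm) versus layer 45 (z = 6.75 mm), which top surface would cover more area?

layer 53 (z = 7.95 mm)

Layer 53 (z = 7.95): the cone is not intersected at this z (z outside [0, 6.5]); the r=10 cylinder at (14.5, 10.5) contributes a regular 32-gon of circumradius 10 (area = (32/2)·10.000²·sin(360°/32) = 312.14 mm²); the r=6.5 sphere at (-3.5, 14) slices to a regular 32-gon of circumradius 5.979 (√(r²−h²) with h=2.55 from center) (area = (32/2)·5.979²·sin(360°/32) = 111.58 mm²); Combining (union): the 2 present regions are separate (no shared area or edge), so areas and boundary lengths simply add and each stays a separate island — area = 423.73 mm². So its area = 423.73 mm². Layer 45 (z = 6.75): the cone is not intersected at this z (z outside [0, 6.5]); the r=10 cylinder at (14.5, 10.5) contributes a regular 32-gon of circumradius 10 (area = (32/2)·10.000²·sin(360°/32) = 312.14 mm²); the r=6.5 sphere at (-3.5, 14) contributes a regular 32-gon of circumradius √(6.5²−3.75²) = 5.309 (area = (32/2)·5.309²·sin(360°/32) = 87.99 mm²); Combining (union): the 2 present regions are separate (no shared area or edge), so areas and boundary lengths simply add and each stays a separate island — area = 400.13 mm². So its area = 400.13 mm². Layer 53 is larger (423.73 vs 400.13 mm²).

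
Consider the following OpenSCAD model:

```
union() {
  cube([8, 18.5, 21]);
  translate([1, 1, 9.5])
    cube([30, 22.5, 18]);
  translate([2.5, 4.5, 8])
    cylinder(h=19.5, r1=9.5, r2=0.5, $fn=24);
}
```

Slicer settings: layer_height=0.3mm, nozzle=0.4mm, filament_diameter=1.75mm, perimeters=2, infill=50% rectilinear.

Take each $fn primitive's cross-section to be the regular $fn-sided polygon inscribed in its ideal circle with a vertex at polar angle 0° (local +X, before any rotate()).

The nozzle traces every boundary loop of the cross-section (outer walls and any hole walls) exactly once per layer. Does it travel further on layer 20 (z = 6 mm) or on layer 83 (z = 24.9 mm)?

Layer 20 (z = 6): the cube is present — its section is the full 8×18.5 rectangle (perimeter 53.00 mm); the cube at (1, 1) does not reach this height (z outside [9.5, 27.5]); the cone at (2.5, 4.5) is not intersected at this z (z outside [8, 27.5]); Taking the union: only the 8×18.5 cube is present, so the union is just that shape — boundary = 53.00 mm. So its perimeter = 53.00 mm. Layer 83 (z = 24.9): the cube does not reach this height (z outside [0, 21]); the cube at (1, 1) is present — its section is the full 30×22.5 rectangle (perimeter 105.00 mm); the cone at (2.5, 4.5) contributes a regular 24-gon of circumradius 1.700 (interpolated between r1=9.5 and r2=0.5 at t=0.867) (perimeter = 2·24·1.700·sin(180°/24) = 10.65 mm); Taking the union: the regions partially overlap (shared area 8.78 mm²), so the edge portions inside another operand are dropped and the merged outline is re-measured after clipping — boundary = 105.06 mm. So its perimeter = 105.06 mm. Layer 83 is larger (105.06 vs 53.00 mm).

layer 83 (z = 24.9 mm)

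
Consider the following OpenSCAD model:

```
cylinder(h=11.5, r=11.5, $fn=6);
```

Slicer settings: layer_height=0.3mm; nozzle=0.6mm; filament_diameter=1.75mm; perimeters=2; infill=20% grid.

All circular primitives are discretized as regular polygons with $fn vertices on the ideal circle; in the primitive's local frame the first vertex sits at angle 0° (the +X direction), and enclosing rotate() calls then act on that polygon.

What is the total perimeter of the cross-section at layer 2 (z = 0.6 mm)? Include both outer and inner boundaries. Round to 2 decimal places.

69.00 mm

At z = 0.6 mm: the cylinder: section is a regular 6-gon, circumradius r=11.5 (perimeter = 2·6·11.500·sin(180°/6) = 69.00 mm). Overall, the cross-section is a single solid region. Total boundary length (outer) = 69.00 mm.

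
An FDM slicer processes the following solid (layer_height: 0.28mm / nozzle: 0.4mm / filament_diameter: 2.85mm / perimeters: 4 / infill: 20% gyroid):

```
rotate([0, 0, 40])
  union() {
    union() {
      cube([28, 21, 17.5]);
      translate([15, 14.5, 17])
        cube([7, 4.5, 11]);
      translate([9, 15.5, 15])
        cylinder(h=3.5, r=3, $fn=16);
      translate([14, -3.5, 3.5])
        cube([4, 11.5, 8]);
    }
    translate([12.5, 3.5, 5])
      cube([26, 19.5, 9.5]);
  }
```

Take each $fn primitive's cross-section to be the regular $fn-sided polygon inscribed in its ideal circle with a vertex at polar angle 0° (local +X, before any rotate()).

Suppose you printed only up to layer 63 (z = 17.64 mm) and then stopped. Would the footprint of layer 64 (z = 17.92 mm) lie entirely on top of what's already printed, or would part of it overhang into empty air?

entirely on top

Compare the two slices. At z = 17.64: the cube does not reach this height (z outside [0, 17.5]); the cube at (15, 14.5) is present — its section is the full 7×4.5 rectangle (area 31.50 mm²); the r=3 cylinder at (9, 15.5) contributes a regular 16-gon of circumradius 3 (area = (16/2)·3.000²·sin(360°/16) = 27.55 mm²); the cube at (14, -3.5) is absent (z outside [3.5, 11.5]); Merging all regions: the 2 present regions are separate (no shared area or edge), so areas and boundary lengths simply add and each stays a separate island — area = 59.05 mm²; the cube at (12.5, 3.5) does not reach this height (z outside [5, 14.5]); Combining (union): only the result so far is present, so the union is just that shape — area = 59.05 mm²; (whole slice rotated 40° about Z — lengths, areas and connectivity unchanged). At z = 17.92: the cube is not intersected at this z (z outside [0, 17.5]); the 7×4.5 cube at (15, 14.5) contributes its full rectangle (area 31.50 mm²); the r=3 cylinder at (9, 15.5) gives a regular 16-gon of circumradius 3 (constant along its height) (area = (16/2)·3.000²·sin(360°/16) = 27.55 mm²); the cube at (14, -3.5) is absent (z outside [3.5, 11.5]); Taking the union: the 2 present regions are separate (no shared area or edge), so areas and boundary lengths simply add and each stays a separate island — area = 59.05 mm²; the cube at (12.5, 3.5) is absent (z outside [5, 14.5]); Taking the union: only that combined region is present, so the union is just that shape — area = 59.05 mm²; (whole slice rotated 40° about Z — lengths, areas and connectivity unchanged). Checking containment: the cross-section at z = 17.92 is a subset of the cross-section at z = 17.64.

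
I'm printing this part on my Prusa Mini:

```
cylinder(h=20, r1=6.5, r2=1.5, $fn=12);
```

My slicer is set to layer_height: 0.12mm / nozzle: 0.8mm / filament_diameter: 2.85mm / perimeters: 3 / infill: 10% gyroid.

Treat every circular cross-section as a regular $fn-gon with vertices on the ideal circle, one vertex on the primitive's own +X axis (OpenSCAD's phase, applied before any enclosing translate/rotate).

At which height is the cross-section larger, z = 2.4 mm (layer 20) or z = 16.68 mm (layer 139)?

layer 20 (z = 2.4 mm)

Layer 20 (z = 2.4): the cone: at t=0.120 of its height the radius interpolates to r₁+(r₂−r₁)t = 5.900, giving a regular 12-gon of that circumradius (area = (12/2)·5.900²·sin(360°/12) = 104.43 mm²). So its area = 104.43 mm². Layer 139 (z = 16.68): the cone: at t=0.834 of its height the radius interpolates to r₁+(r₂−r₁)t = 2.330, giving a regular 12-gon of that circumradius (area = (12/2)·2.330²·sin(360°/12) = 16.29 mm²). So its area = 16.29 mm². Layer 20 is larger (104.43 vs 16.29 mm²).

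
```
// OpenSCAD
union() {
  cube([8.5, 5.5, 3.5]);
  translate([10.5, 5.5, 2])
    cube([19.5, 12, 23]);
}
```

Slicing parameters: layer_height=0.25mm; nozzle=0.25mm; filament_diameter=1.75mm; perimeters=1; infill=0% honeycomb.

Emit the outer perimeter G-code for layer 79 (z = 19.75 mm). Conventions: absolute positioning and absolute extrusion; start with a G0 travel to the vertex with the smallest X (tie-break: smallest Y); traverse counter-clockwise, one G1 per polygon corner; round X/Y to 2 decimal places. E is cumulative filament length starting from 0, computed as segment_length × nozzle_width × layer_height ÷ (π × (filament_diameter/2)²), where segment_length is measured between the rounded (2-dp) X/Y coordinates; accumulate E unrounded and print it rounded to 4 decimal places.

G0 X10.50 Y5.50 Z19.75
G1 X30.00 Y5.50 E0.5067
G1 X30.00 Y17.50 E0.8185
G1 X10.50 Y17.50 E1.3252
G1 X10.50 Y5.50 E1.6370

At z = 19.75 mm: the cube does not reach this height (z outside [0, 3.5]); the cube at (10.5, 5.5) (footprint 19.5×12) is included at this height; Taking the union: only the 19.5×12 cube at (10.5, 5.5) is present, so the union is just that shape — 1 connected region. The outline is a single polygon with 4 vertices. Extrusion per mm of travel: 0.25 × 0.25 / (π × 0.875²) = 0.025984. Accumulating E over each segment gives final E = 1.6370.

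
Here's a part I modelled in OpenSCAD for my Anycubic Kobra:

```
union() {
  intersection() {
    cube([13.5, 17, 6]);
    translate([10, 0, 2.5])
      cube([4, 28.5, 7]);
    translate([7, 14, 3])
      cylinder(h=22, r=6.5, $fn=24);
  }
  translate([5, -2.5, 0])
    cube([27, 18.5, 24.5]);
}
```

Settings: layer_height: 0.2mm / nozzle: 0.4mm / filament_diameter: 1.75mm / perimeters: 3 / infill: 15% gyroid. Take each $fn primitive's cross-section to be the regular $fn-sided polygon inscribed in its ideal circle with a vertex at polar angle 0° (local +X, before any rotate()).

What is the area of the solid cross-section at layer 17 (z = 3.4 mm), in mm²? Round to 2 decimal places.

502.44 mm²

At z = 3.4 mm: the 13.5×17 cube contributes its full rectangle (area 229.50 mm²); the cube at (10, 0) (footprint 4×28.5) is included at this height (area 114.00 mm²); the cylinder at (7, 14): section is a regular 24-gon, circumradius r=6.5 (area = (24/2)·6.500²·sin(360°/24) = 131.22 mm²); Taking the intersection: the 4×28.5 cube at (10, 0) partially overlaps the 13.5×17 cube; clipping to the common part keeps 59.50 mm²; the r=6.5 cylinder at (7, 14) partially overlaps the running intersection; clipping to the common part keeps 23.81 mm² — area = 23.81 mm²; the cube at (5, -2.5) (footprint 27×18.5) is included at this height (area 499.50 mm²); Taking the union: the regions partially overlap — summed areas 523.31 mm² minus the doubly-counted overlap 20.87 mm² gives 502.44 mm² — area = 502.44 mm². Overall, the cross-section is a single solid region. Net area = 502.44 mm².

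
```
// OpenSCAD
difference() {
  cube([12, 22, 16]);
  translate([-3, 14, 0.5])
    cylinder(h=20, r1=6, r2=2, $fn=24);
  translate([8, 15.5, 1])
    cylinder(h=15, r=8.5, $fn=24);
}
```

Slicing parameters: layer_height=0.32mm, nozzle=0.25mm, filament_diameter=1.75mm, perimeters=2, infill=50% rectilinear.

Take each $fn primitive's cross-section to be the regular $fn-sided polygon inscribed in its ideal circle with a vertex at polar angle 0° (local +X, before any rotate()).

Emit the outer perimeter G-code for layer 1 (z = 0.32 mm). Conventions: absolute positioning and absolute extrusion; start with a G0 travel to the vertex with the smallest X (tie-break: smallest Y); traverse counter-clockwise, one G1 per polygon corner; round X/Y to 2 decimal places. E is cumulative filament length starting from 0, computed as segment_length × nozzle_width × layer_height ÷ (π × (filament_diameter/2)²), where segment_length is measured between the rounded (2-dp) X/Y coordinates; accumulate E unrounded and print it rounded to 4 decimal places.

G0 X0.00 Y0.00 Z0.32
G1 X12.00 Y0.00 E0.3991
G1 X12.00 Y22.00 E1.1308
G1 X0.00 Y22.00 E1.5300
G1 X0.00 Y0.00 E2.2617

At z = 0.32 mm: the cube is present — its section is the full 12×22 rectangle; the cone at (-3, 14) is absent (z outside [0.5, 20.5]); the cylinder at (8, 15.5) is not intersected at this z (z outside [1, 16]); Taking the first minus the rest: none of the subtracted shapes is present at this height, so the 12×22 cube is unchanged — 1 connected region. The outline is a single polygon with 4 vertices. Extrusion per mm of travel: 0.25 × 0.32 / (π × 0.875²) = 0.033260. Accumulating E over each segment gives final E = 2.2617.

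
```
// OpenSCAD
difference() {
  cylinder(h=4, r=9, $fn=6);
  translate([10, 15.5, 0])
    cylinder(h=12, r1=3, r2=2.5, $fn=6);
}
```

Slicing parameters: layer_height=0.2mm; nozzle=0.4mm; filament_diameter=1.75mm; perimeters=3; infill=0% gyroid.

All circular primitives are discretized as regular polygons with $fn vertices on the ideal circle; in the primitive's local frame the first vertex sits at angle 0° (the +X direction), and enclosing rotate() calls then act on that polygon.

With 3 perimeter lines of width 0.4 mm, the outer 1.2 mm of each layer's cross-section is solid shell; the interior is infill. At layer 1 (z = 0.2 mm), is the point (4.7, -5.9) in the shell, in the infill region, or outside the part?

At z = 0.2 mm: the r=9 cylinder gives a regular 6-gon of circumradius 9 (constant along its height); the cone at (10, 15.5) contributes a regular 6-gon of circumradius 2.992 (interpolated between r1=3 and r2=2.5 at t=0.017); Subtracting the remaining from the first: starting from the r=9 cylinder, the cone at (10, 15.5) misses the remaining region (no effect) — 1 connected region. Overall, the cross-section is a single solid region. The nearest boundary edge runs (9.00, 0.00)→(4.50, -7.79); distance from the point to it = 0.77 mm. The point is inside the cross-section, 0.77 mm from the nearest boundary — within the 1.2 mm shell band (3 × 0.4).

shell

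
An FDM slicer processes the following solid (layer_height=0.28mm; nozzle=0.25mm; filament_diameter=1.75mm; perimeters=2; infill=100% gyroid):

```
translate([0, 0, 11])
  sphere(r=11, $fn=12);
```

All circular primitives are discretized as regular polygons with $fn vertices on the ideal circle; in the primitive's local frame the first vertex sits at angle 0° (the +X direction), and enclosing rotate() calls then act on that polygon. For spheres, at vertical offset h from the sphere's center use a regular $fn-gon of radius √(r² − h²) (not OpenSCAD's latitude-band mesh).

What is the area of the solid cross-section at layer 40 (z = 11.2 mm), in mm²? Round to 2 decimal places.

362.88 mm²

At z = 11.2 mm: the r=11 sphere slices to a regular 12-gon of circumradius 10.998 (√(r²−h²) with h=0.2 from center) (area = (12/2)·10.998²·sin(360°/12) = 362.88 mm²). Overall, the cross-section is a single solid region. Net area = 362.88 mm².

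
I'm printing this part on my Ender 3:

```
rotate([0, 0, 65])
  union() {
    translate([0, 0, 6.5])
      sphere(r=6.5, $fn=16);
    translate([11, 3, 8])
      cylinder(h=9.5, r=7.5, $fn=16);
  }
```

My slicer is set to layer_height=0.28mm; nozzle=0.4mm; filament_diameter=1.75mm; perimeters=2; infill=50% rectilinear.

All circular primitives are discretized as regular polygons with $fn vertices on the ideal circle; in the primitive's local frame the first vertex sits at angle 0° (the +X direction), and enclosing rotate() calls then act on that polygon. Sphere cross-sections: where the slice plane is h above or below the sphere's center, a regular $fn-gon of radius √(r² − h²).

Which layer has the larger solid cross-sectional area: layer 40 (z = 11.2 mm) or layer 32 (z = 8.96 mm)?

layer 32 (z = 8.96 mm)

Layer 40 (z = 11.2): the r=6.5 sphere slices to a regular 16-gon of circumradius 4.490 (√(r²−h²) with h=4.7 from center) (area = (16/2)·4.490²·sin(360°/16) = 61.72 mm²); the r=7.5 cylinder at (11, 3) gives a regular 16-gon of circumradius 7.5 (constant along its height) (area = (16/2)·7.500²·sin(360°/16) = 172.21 mm²); Merging all regions: the regions partially overlap — summed areas 233.93 mm² minus the doubly-counted overlap 0.90 mm² gives 233.03 mm² — area = 233.03 mm²; (rotated 65° about Z; rotation is an isometry so areas/perimeters/island counts are preserved). So its area = 233.03 mm². Layer 32 (z = 8.96): the r=6.5 sphere contributes a regular 16-gon of circumradius √(6.5²−2.46²) = 6.017 (area = (16/2)·6.017²·sin(360°/16) = 110.82 mm²); the cylinder at (11, 3): section is a regular 16-gon, circumradius r=7.5 (area = (16/2)·7.500²·sin(360°/16) = 172.21 mm²); Combining (union): the regions partially overlap — summed areas 283.03 mm² minus the doubly-counted overlap 9.02 mm² gives 274.00 mm² — area = 274.00 mm²; (rotated 65° about Z; rotation is an isometry so areas/perimeters/island counts are preserved). So its area = 274.00 mm². Layer 32 is larger (274.00 vs 233.03 mm²).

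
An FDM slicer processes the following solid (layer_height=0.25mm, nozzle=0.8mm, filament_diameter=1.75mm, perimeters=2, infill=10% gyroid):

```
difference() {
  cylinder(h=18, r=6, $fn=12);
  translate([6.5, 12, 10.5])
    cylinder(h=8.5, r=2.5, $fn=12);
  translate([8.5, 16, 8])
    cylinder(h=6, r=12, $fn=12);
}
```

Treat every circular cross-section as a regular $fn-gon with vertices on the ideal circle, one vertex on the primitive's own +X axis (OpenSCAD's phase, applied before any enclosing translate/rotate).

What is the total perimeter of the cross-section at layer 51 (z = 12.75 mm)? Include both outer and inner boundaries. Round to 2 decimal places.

37.27 mm

At z = 12.75 mm: the r=6 cylinder contributes a regular 12-gon of circumradius 6 (perimeter = 2·12·6.000·sin(180°/12) = 37.27 mm); the r=2.5 cylinder at (6.5, 12) contributes a regular 12-gon of circumradius 2.5 (perimeter = 2·12·2.500·sin(180°/12) = 15.53 mm); the cylinder at (8.5, 16): section is a regular 12-gon, circumradius r=12 (perimeter = 2·12·12.000·sin(180°/12) = 74.54 mm); Subtracting the remaining from the first: starting from the r=6 cylinder, the r=2.5 cylinder at (6.5, 12) misses the remaining region (no effect); the r=12 cylinder at (8.5, 16) misses the remaining region (no effect) — boundary = 37.27 mm. Overall, the cross-section is a single solid region. Total boundary length (outer) = 37.27 mm.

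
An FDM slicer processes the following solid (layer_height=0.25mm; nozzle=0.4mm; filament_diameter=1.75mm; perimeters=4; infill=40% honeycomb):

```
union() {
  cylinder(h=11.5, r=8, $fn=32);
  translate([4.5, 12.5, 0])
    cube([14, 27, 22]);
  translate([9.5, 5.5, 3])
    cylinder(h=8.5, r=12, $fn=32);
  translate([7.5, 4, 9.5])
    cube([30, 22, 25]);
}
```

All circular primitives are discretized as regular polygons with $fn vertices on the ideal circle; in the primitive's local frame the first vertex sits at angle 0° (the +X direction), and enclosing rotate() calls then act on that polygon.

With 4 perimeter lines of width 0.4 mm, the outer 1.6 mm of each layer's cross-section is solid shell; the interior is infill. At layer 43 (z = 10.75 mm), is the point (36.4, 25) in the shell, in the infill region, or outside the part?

At z = 10.75 mm: the r=8 cylinder contributes a regular 32-gon of circumradius 8; the 14×27 cube at (4.5, 12.5) contributes its full rectangle; the r=12 cylinder at (9.5, 5.5) contributes a regular 32-gon of circumradius 12; the cube at (7.5, 4) is present — its section is the full 30×22 rectangle; Merging all regions: the regions partially overlap (shared area 419.43 mm²), so overlapping operands fuse into one piece — 1 connected region. Overall, the cross-section is a single solid region. The nearest boundary edge runs (18.50, 26.00)→(37.50, 26.00); distance from the point to it = 1.00 mm. The point is inside the cross-section, 1.00 mm from the nearest boundary — within the 1.6 mm shell band (4 × 0.4).

shell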